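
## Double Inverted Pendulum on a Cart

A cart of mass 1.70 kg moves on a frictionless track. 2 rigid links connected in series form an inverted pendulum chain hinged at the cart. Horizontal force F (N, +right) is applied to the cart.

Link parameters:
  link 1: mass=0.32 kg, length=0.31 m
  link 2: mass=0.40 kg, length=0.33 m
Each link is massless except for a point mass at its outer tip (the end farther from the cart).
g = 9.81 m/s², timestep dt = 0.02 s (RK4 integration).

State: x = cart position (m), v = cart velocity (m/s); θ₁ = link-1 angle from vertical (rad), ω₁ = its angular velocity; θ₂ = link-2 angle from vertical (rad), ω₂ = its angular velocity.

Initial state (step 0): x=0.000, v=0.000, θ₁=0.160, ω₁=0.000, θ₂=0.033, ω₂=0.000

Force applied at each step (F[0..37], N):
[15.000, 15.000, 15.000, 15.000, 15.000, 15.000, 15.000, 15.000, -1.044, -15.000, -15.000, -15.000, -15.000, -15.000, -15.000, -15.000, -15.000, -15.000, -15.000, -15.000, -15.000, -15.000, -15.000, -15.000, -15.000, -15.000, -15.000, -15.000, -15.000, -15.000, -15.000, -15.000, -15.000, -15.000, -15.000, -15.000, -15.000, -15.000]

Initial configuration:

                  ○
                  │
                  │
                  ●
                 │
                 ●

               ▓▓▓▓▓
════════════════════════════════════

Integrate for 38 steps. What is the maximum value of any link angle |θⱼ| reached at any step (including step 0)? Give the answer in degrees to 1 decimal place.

apply F[0]=+15.000 → step 1: x=0.002, v=0.162, θ₁=0.157, ω₁=-0.307, θ₂=0.031, ω₂=-0.185
apply F[1]=+15.000 → step 2: x=0.006, v=0.325, θ₁=0.148, ω₁=-0.625, θ₂=0.026, ω₂=-0.365
apply F[2]=+15.000 → step 3: x=0.015, v=0.489, θ₁=0.132, ω₁=-0.961, θ₂=0.017, ω₂=-0.534
apply F[3]=+15.000 → step 4: x=0.026, v=0.655, θ₁=0.109, ω₁=-1.328, θ₂=0.004, ω₂=-0.685
apply F[4]=+15.000 → step 5: x=0.041, v=0.824, θ₁=0.078, ω₁=-1.736, θ₂=-0.011, ω₂=-0.813
apply F[5]=+15.000 → step 6: x=0.059, v=0.996, θ₁=0.039, ω₁=-2.197, θ₂=-0.028, ω₂=-0.908
apply F[6]=+15.000 → step 7: x=0.081, v=1.171, θ₁=-0.010, ω₁=-2.719, θ₂=-0.047, ω₂=-0.965
apply F[7]=+15.000 → step 8: x=0.106, v=1.350, θ₁=-0.070, ω₁=-3.310, θ₂=-0.066, ω₂=-0.982
apply F[8]=-1.044 → step 9: x=0.133, v=1.343, θ₁=-0.137, ω₁=-3.366, θ₂=-0.086, ω₂=-0.959
apply F[9]=-15.000 → step 10: x=0.158, v=1.177, θ₁=-0.200, ω₁=-2.992, θ₂=-0.104, ω₂=-0.880
apply F[10]=-15.000 → step 11: x=0.180, v=1.017, θ₁=-0.257, ω₁=-2.713, θ₂=-0.121, ω₂=-0.744
apply F[11]=-15.000 → step 12: x=0.199, v=0.863, θ₁=-0.309, ω₁=-2.522, θ₂=-0.134, ω₂=-0.551
apply F[12]=-15.000 → step 13: x=0.214, v=0.712, θ₁=-0.358, ω₁=-2.415, θ₂=-0.142, ω₂=-0.302
apply F[13]=-15.000 → step 14: x=0.227, v=0.565, θ₁=-0.406, ω₁=-2.385, θ₂=-0.145, ω₂=0.000
apply F[14]=-15.000 → step 15: x=0.237, v=0.421, θ₁=-0.454, ω₁=-2.428, θ₂=-0.142, ω₂=0.354
apply F[15]=-15.000 → step 16: x=0.244, v=0.279, θ₁=-0.504, ω₁=-2.535, θ₂=-0.131, ω₂=0.756
apply F[16]=-15.000 → step 17: x=0.248, v=0.138, θ₁=-0.556, ω₁=-2.695, θ₂=-0.111, ω₂=1.196
apply F[17]=-15.000 → step 18: x=0.250, v=-0.005, θ₁=-0.612, ω₁=-2.894, θ₂=-0.083, ω₂=1.664
apply F[18]=-15.000 → step 19: x=0.248, v=-0.148, θ₁=-0.672, ω₁=-3.114, θ₂=-0.045, ω₂=2.141
apply F[19]=-15.000 → step 20: x=0.244, v=-0.295, θ₁=-0.737, ω₁=-3.336, θ₂=0.003, ω₂=2.610
apply F[20]=-15.000 → step 21: x=0.236, v=-0.444, θ₁=-0.805, ω₁=-3.547, θ₂=0.060, ω₂=3.059
apply F[21]=-15.000 → step 22: x=0.226, v=-0.597, θ₁=-0.878, ω₁=-3.738, θ₂=0.125, ω₂=3.478
apply F[22]=-15.000 → step 23: x=0.212, v=-0.751, θ₁=-0.955, ω₁=-3.905, θ₂=0.198, ω₂=3.869
apply F[23]=-15.000 → step 24: x=0.196, v=-0.908, θ₁=-1.034, ω₁=-4.049, θ₂=0.280, ω₂=4.234
apply F[24]=-15.000 → step 25: x=0.176, v=-1.065, θ₁=-1.117, ω₁=-4.173, θ₂=0.368, ω₂=4.582
apply F[25]=-15.000 → step 26: x=0.153, v=-1.222, θ₁=-1.201, ω₁=-4.283, θ₂=0.463, ω₂=4.921
apply F[26]=-15.000 → step 27: x=0.127, v=-1.378, θ₁=-1.288, ω₁=-4.383, θ₂=0.565, ω₂=5.261
apply F[27]=-15.000 → step 28: x=0.098, v=-1.532, θ₁=-1.376, ω₁=-4.480, θ₂=0.673, ω₂=5.610
apply F[28]=-15.000 → step 29: x=0.066, v=-1.682, θ₁=-1.467, ω₁=-4.587, θ₂=0.789, ω₂=5.967
apply F[29]=-15.000 → step 30: x=0.031, v=-1.827, θ₁=-1.560, ω₁=-4.730, θ₂=0.912, ω₂=6.323
apply F[30]=-15.000 → step 31: x=-0.007, v=-1.966, θ₁=-1.657, ω₁=-4.961, θ₂=1.042, ω₂=6.636
apply F[31]=-15.000 → step 32: x=-0.048, v=-2.104, θ₁=-1.760, ω₁=-5.366, θ₂=1.177, ω₂=6.836
apply F[32]=-15.000 → step 33: x=-0.091, v=-2.253, θ₁=-1.873, ω₁=-6.026, θ₂=1.314, ω₂=6.879
apply F[33]=-15.000 → step 34: x=-0.138, v=-2.427, θ₁=-2.002, ω₁=-6.914, θ₂=1.451, ω₂=6.885
apply F[34]=-15.000 → step 35: x=-0.189, v=-2.632, θ₁=-2.150, ω₁=-7.914, θ₂=1.591, ω₂=7.125
apply F[35]=-15.000 → step 36: x=-0.243, v=-2.858, θ₁=-2.319, ω₁=-9.014, θ₂=1.740, ω₂=7.830
apply F[36]=-15.000 → step 37: x=-0.303, v=-3.098, θ₁=-2.513, ω₁=-10.405, θ₂=1.909, ω₂=9.202
apply F[37]=-15.000 → step 38: x=-0.367, v=-3.351, θ₁=-2.741, ω₁=-12.594, θ₂=2.115, ω₂=11.714
Max |angle| over trajectory = 2.741 rad = 157.0°.

Answer: 157.0°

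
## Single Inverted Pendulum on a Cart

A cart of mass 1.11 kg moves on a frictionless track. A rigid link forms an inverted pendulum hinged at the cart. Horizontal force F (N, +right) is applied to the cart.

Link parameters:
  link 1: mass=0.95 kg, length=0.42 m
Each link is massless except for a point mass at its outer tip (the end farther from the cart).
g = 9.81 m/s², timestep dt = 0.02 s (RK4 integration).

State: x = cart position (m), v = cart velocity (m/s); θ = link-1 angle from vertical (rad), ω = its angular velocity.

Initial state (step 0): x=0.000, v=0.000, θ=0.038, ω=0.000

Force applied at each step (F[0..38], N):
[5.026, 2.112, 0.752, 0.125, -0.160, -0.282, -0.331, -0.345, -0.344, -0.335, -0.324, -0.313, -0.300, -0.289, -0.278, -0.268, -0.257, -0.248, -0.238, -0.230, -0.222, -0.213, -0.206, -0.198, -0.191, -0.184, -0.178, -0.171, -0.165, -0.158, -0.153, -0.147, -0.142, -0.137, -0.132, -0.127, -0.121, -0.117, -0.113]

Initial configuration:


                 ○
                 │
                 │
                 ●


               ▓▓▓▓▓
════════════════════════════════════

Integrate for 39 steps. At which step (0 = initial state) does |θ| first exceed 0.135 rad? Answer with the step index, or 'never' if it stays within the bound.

apply F[0]=+5.026 → step 1: x=0.001, v=0.084, θ=0.036, ω=-0.183
apply F[1]=+2.112 → step 2: x=0.003, v=0.116, θ=0.032, ω=-0.244
apply F[2]=+0.752 → step 3: x=0.005, v=0.125, θ=0.027, ω=-0.251
apply F[3]=+0.125 → step 4: x=0.008, v=0.123, θ=0.022, ω=-0.235
apply F[4]=-0.160 → step 5: x=0.010, v=0.117, θ=0.018, ω=-0.211
apply F[5]=-0.282 → step 6: x=0.012, v=0.109, θ=0.014, ω=-0.185
apply F[6]=-0.331 → step 7: x=0.015, v=0.101, θ=0.010, ω=-0.160
apply F[7]=-0.345 → step 8: x=0.016, v=0.094, θ=0.007, ω=-0.138
apply F[8]=-0.344 → step 9: x=0.018, v=0.086, θ=0.005, ω=-0.118
apply F[9]=-0.335 → step 10: x=0.020, v=0.080, θ=0.003, ω=-0.100
apply F[10]=-0.324 → step 11: x=0.021, v=0.074, θ=0.001, ω=-0.085
apply F[11]=-0.313 → step 12: x=0.023, v=0.068, θ=-0.001, ω=-0.072
apply F[12]=-0.300 → step 13: x=0.024, v=0.063, θ=-0.002, ω=-0.060
apply F[13]=-0.289 → step 14: x=0.025, v=0.058, θ=-0.003, ω=-0.050
apply F[14]=-0.278 → step 15: x=0.027, v=0.054, θ=-0.004, ω=-0.042
apply F[15]=-0.268 → step 16: x=0.028, v=0.050, θ=-0.005, ω=-0.034
apply F[16]=-0.257 → step 17: x=0.029, v=0.046, θ=-0.006, ω=-0.028
apply F[17]=-0.248 → step 18: x=0.029, v=0.043, θ=-0.006, ω=-0.022
apply F[18]=-0.238 → step 19: x=0.030, v=0.039, θ=-0.006, ω=-0.017
apply F[19]=-0.230 → step 20: x=0.031, v=0.036, θ=-0.007, ω=-0.013
apply F[20]=-0.222 → step 21: x=0.032, v=0.033, θ=-0.007, ω=-0.009
apply F[21]=-0.213 → step 22: x=0.032, v=0.031, θ=-0.007, ω=-0.006
apply F[22]=-0.206 → step 23: x=0.033, v=0.028, θ=-0.007, ω=-0.004
apply F[23]=-0.198 → step 24: x=0.033, v=0.026, θ=-0.007, ω=-0.001
apply F[24]=-0.191 → step 25: x=0.034, v=0.024, θ=-0.007, ω=0.000
apply F[25]=-0.184 → step 26: x=0.034, v=0.022, θ=-0.007, ω=0.002
apply F[26]=-0.178 → step 27: x=0.035, v=0.020, θ=-0.007, ω=0.003
apply F[27]=-0.171 → step 28: x=0.035, v=0.018, θ=-0.007, ω=0.005
apply F[28]=-0.165 → step 29: x=0.036, v=0.016, θ=-0.007, ω=0.005
apply F[29]=-0.158 → step 30: x=0.036, v=0.014, θ=-0.007, ω=0.006
apply F[30]=-0.153 → step 31: x=0.036, v=0.013, θ=-0.007, ω=0.007
apply F[31]=-0.147 → step 32: x=0.036, v=0.011, θ=-0.007, ω=0.007
apply F[32]=-0.142 → step 33: x=0.037, v=0.010, θ=-0.006, ω=0.008
apply F[33]=-0.137 → step 34: x=0.037, v=0.008, θ=-0.006, ω=0.008
apply F[34]=-0.132 → step 35: x=0.037, v=0.007, θ=-0.006, ω=0.008
apply F[35]=-0.127 → step 36: x=0.037, v=0.006, θ=-0.006, ω=0.009
apply F[36]=-0.121 → step 37: x=0.037, v=0.004, θ=-0.006, ω=0.009
apply F[37]=-0.117 → step 38: x=0.037, v=0.003, θ=-0.006, ω=0.009
apply F[38]=-0.113 → step 39: x=0.037, v=0.002, θ=-0.005, ω=0.009
max |θ| = 0.038 ≤ 0.135 over all 40 states.

Answer: never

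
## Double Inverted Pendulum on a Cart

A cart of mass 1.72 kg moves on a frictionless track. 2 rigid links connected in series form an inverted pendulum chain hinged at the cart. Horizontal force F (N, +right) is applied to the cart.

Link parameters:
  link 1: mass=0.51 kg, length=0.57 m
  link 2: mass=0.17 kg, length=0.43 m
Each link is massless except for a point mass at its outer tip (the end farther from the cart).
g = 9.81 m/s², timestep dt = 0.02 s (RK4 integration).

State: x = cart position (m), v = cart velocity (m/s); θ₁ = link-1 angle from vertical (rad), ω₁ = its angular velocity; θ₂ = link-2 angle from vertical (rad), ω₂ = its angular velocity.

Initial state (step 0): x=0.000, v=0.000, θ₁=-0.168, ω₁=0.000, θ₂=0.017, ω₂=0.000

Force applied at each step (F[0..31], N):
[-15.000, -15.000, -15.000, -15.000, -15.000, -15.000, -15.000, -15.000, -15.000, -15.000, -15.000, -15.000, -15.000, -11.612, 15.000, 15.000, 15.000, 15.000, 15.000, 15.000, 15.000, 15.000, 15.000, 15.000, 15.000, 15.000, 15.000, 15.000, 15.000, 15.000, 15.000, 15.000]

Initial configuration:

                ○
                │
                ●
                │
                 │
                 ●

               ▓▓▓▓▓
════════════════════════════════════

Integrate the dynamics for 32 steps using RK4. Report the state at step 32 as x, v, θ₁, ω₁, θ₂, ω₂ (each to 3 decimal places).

apply F[0]=-15.000 → step 1: x=-0.002, v=-0.160, θ₁=-0.166, ω₁=0.197, θ₂=0.018, ω₂=0.124
apply F[1]=-15.000 → step 2: x=-0.006, v=-0.321, θ₁=-0.160, ω₁=0.396, θ₂=0.022, ω₂=0.246
apply F[2]=-15.000 → step 3: x=-0.014, v=-0.482, θ₁=-0.150, ω₁=0.600, θ₂=0.028, ω₂=0.365
apply F[3]=-15.000 → step 4: x=-0.026, v=-0.645, θ₁=-0.136, ω₁=0.812, θ₂=0.037, ω₂=0.478
apply F[4]=-15.000 → step 5: x=-0.040, v=-0.809, θ₁=-0.118, ω₁=1.035, θ₂=0.047, ω₂=0.584
apply F[5]=-15.000 → step 6: x=-0.058, v=-0.975, θ₁=-0.095, ω₁=1.271, θ₂=0.060, ω₂=0.680
apply F[6]=-15.000 → step 7: x=-0.079, v=-1.143, θ₁=-0.067, ω₁=1.522, θ₂=0.074, ω₂=0.765
apply F[7]=-15.000 → step 8: x=-0.104, v=-1.314, θ₁=-0.034, ω₁=1.791, θ₂=0.090, ω₂=0.835
apply F[8]=-15.000 → step 9: x=-0.132, v=-1.488, θ₁=0.005, ω₁=2.081, θ₂=0.108, ω₂=0.889
apply F[9]=-15.000 → step 10: x=-0.163, v=-1.664, θ₁=0.050, ω₁=2.392, θ₂=0.126, ω₂=0.926
apply F[10]=-15.000 → step 11: x=-0.198, v=-1.841, θ₁=0.101, ω₁=2.724, θ₂=0.144, ω₂=0.946
apply F[11]=-15.000 → step 12: x=-0.237, v=-2.019, θ₁=0.159, ω₁=3.078, θ₂=0.163, ω₂=0.952
apply F[12]=-15.000 → step 13: x=-0.279, v=-2.196, θ₁=0.224, ω₁=3.448, θ₂=0.182, ω₂=0.950
apply F[13]=-11.612 → step 14: x=-0.324, v=-2.332, θ₁=0.296, ω₁=3.766, θ₂=0.201, ω₂=0.950
apply F[14]=+15.000 → step 15: x=-0.369, v=-2.168, θ₁=0.370, ω₁=3.612, θ₂=0.220, ω₂=0.919
apply F[15]=+15.000 → step 16: x=-0.411, v=-2.009, θ₁=0.441, ω₁=3.501, θ₂=0.238, ω₂=0.866
apply F[16]=+15.000 → step 17: x=-0.450, v=-1.853, θ₁=0.510, ω₁=3.429, θ₂=0.255, ω₂=0.791
apply F[17]=+15.000 → step 18: x=-0.485, v=-1.701, θ₁=0.578, ω₁=3.396, θ₂=0.270, ω₂=0.696
apply F[18]=+15.000 → step 19: x=-0.518, v=-1.552, θ₁=0.646, ω₁=3.399, θ₂=0.282, ω₂=0.584
apply F[19]=+15.000 → step 20: x=-0.547, v=-1.404, θ₁=0.715, ω₁=3.436, θ₂=0.293, ω₂=0.457
apply F[20]=+15.000 → step 21: x=-0.574, v=-1.257, θ₁=0.784, ω₁=3.503, θ₂=0.301, ω₂=0.321
apply F[21]=+15.000 → step 22: x=-0.598, v=-1.109, θ₁=0.855, ω₁=3.600, θ₂=0.306, ω₂=0.182
apply F[22]=+15.000 → step 23: x=-0.618, v=-0.959, θ₁=0.928, ω₁=3.724, θ₂=0.308, ω₂=0.047
apply F[23]=+15.000 → step 24: x=-0.636, v=-0.805, θ₁=1.004, ω₁=3.872, θ₂=0.308, ω₂=-0.076
apply F[24]=+15.000 → step 25: x=-0.651, v=-0.648, θ₁=1.083, ω₁=4.045, θ₂=0.305, ω₂=-0.178
apply F[25]=+15.000 → step 26: x=-0.662, v=-0.484, θ₁=1.166, ω₁=4.240, θ₂=0.301, ω₂=-0.248
apply F[26]=+15.000 → step 27: x=-0.670, v=-0.314, θ₁=1.253, ω₁=4.460, θ₂=0.295, ω₂=-0.275
apply F[27]=+15.000 → step 28: x=-0.674, v=-0.135, θ₁=1.345, ω₁=4.703, θ₂=0.290, ω₂=-0.244
apply F[28]=+15.000 → step 29: x=-0.675, v=0.054, θ₁=1.441, ω₁=4.975, θ₂=0.286, ω₂=-0.143
apply F[29]=+15.000 → step 30: x=-0.672, v=0.254, θ₁=1.544, ω₁=5.278, θ₂=0.285, ω₂=0.047
apply F[30]=+15.000 → step 31: x=-0.665, v=0.467, θ₁=1.653, ω₁=5.618, θ₂=0.289, ω₂=0.344
apply F[31]=+15.000 → step 32: x=-0.653, v=0.696, θ₁=1.769, ω₁=6.001, θ₂=0.300, ω₂=0.772

Answer: x=-0.653, v=0.696, θ₁=1.769, ω₁=6.001, θ₂=0.300, ω₂=0.772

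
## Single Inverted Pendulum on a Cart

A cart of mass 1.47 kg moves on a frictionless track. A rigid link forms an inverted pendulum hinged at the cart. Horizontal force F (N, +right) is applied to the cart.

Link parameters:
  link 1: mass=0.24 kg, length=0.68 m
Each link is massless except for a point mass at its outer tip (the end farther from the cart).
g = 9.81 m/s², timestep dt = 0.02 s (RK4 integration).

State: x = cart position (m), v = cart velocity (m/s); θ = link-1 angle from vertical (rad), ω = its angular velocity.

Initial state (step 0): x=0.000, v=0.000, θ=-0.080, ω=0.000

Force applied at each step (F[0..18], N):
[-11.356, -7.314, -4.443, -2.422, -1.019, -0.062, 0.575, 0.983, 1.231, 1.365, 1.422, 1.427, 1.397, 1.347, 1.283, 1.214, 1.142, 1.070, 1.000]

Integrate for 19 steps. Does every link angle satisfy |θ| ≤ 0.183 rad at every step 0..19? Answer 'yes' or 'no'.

apply F[0]=-11.356 → step 1: x=-0.002, v=-0.152, θ=-0.078, ω=0.200
apply F[1]=-7.314 → step 2: x=-0.006, v=-0.249, θ=-0.073, ω=0.320
apply F[2]=-4.443 → step 3: x=-0.011, v=-0.307, θ=-0.066, ω=0.386
apply F[3]=-2.422 → step 4: x=-0.018, v=-0.338, θ=-0.058, ω=0.413
apply F[4]=-1.019 → step 5: x=-0.024, v=-0.350, θ=-0.049, ω=0.416
apply F[5]=-0.062 → step 6: x=-0.031, v=-0.350, θ=-0.041, ω=0.402
apply F[6]=+0.575 → step 7: x=-0.038, v=-0.341, θ=-0.034, ω=0.378
apply F[7]=+0.983 → step 8: x=-0.045, v=-0.326, θ=-0.026, ω=0.348
apply F[8]=+1.231 → step 9: x=-0.051, v=-0.309, θ=-0.020, ω=0.316
apply F[9]=+1.365 → step 10: x=-0.057, v=-0.290, θ=-0.014, ω=0.283
apply F[10]=+1.422 → step 11: x=-0.063, v=-0.270, θ=-0.008, ω=0.251
apply F[11]=+1.427 → step 12: x=-0.068, v=-0.250, θ=-0.004, ω=0.220
apply F[12]=+1.397 → step 13: x=-0.073, v=-0.231, θ=0.000, ω=0.192
apply F[13]=+1.347 → step 14: x=-0.077, v=-0.213, θ=0.004, ω=0.165
apply F[14]=+1.283 → step 15: x=-0.081, v=-0.196, θ=0.007, ω=0.142
apply F[15]=+1.214 → step 16: x=-0.085, v=-0.180, θ=0.010, ω=0.120
apply F[16]=+1.142 → step 17: x=-0.089, v=-0.164, θ=0.012, ω=0.101
apply F[17]=+1.070 → step 18: x=-0.092, v=-0.150, θ=0.014, ω=0.084
apply F[18]=+1.000 → step 19: x=-0.095, v=-0.137, θ=0.015, ω=0.069
Max |angle| over trajectory = 0.080 rad; bound = 0.183 → within bound.

Answer: yes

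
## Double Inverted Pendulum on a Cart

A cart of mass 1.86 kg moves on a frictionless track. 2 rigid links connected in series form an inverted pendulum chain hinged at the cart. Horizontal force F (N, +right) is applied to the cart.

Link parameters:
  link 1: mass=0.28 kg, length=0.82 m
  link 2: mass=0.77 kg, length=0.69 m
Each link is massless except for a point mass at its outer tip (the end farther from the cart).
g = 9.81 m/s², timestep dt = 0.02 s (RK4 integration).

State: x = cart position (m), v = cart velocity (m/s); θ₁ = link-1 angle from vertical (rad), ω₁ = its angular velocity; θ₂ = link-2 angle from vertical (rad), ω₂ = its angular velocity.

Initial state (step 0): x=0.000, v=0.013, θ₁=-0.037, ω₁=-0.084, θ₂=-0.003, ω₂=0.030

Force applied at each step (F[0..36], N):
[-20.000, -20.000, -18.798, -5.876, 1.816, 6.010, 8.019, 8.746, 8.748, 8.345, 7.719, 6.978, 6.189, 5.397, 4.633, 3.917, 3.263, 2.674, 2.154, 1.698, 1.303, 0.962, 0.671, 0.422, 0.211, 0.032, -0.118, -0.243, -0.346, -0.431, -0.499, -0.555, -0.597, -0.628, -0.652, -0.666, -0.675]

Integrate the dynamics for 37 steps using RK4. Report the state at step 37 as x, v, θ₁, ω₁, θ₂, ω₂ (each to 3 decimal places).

Answer: x=-0.014, v=0.155, θ₁=-0.003, ω₁=-0.051, θ₂=0.001, ω₂=-0.052

Derivation:
apply F[0]=-20.000 → step 1: x=-0.002, v=-0.198, θ₁=-0.036, ω₁=0.141, θ₂=-0.002, ω₂=0.068
apply F[1]=-20.000 → step 2: x=-0.008, v=-0.409, θ₁=-0.031, ω₁=0.367, θ₂=-0.000, ω₂=0.104
apply F[2]=-18.798 → step 3: x=-0.018, v=-0.608, θ₁=-0.022, ω₁=0.585, θ₂=0.002, ω₂=0.134
apply F[3]=-5.876 → step 4: x=-0.031, v=-0.670, θ₁=-0.010, ω₁=0.644, θ₂=0.005, ω₂=0.154
apply F[4]=+1.816 → step 5: x=-0.044, v=-0.650, θ₁=0.003, ω₁=0.613, θ₂=0.008, ω₂=0.164
apply F[5]=+6.010 → step 6: x=-0.056, v=-0.586, θ₁=0.014, ω₁=0.537, θ₂=0.012, ω₂=0.165
apply F[6]=+8.019 → step 7: x=-0.067, v=-0.502, θ₁=0.024, ω₁=0.443, θ₂=0.015, ω₂=0.159
apply F[7]=+8.746 → step 8: x=-0.076, v=-0.411, θ₁=0.032, ω₁=0.347, θ₂=0.018, ω₂=0.146
apply F[8]=+8.748 → step 9: x=-0.084, v=-0.321, θ₁=0.038, ω₁=0.256, θ₂=0.021, ω₂=0.129
apply F[9]=+8.345 → step 10: x=-0.089, v=-0.236, θ₁=0.042, ω₁=0.174, θ₂=0.023, ω₂=0.109
apply F[10]=+7.719 → step 11: x=-0.093, v=-0.158, θ₁=0.045, ω₁=0.103, θ₂=0.025, ω₂=0.087
apply F[11]=+6.978 → step 12: x=-0.096, v=-0.088, θ₁=0.047, ω₁=0.042, θ₂=0.026, ω₂=0.065
apply F[12]=+6.189 → step 13: x=-0.097, v=-0.026, θ₁=0.047, ω₁=-0.008, θ₂=0.028, ω₂=0.044
apply F[13]=+5.397 → step 14: x=-0.097, v=0.026, θ₁=0.046, ω₁=-0.048, θ₂=0.028, ω₂=0.023
apply F[14]=+4.633 → step 15: x=-0.096, v=0.071, θ₁=0.045, ω₁=-0.080, θ₂=0.028, ω₂=0.004
apply F[15]=+3.917 → step 16: x=-0.094, v=0.108, θ₁=0.043, ω₁=-0.104, θ₂=0.028, ω₂=-0.013
apply F[16]=+3.263 → step 17: x=-0.092, v=0.139, θ₁=0.041, ω₁=-0.122, θ₂=0.028, ω₂=-0.028
apply F[17]=+2.674 → step 18: x=-0.089, v=0.163, θ₁=0.038, ω₁=-0.134, θ₂=0.027, ω₂=-0.041
apply F[18]=+2.154 → step 19: x=-0.085, v=0.182, θ₁=0.036, ω₁=-0.142, θ₂=0.026, ω₂=-0.052
apply F[19]=+1.698 → step 20: x=-0.081, v=0.196, θ₁=0.033, ω₁=-0.146, θ₂=0.025, ω₂=-0.061
apply F[20]=+1.303 → step 21: x=-0.077, v=0.207, θ₁=0.030, ω₁=-0.147, θ₂=0.024, ω₂=-0.068
apply F[21]=+0.962 → step 22: x=-0.073, v=0.214, θ₁=0.027, ω₁=-0.145, θ₂=0.023, ω₂=-0.074
apply F[22]=+0.671 → step 23: x=-0.069, v=0.219, θ₁=0.024, ω₁=-0.142, θ₂=0.021, ω₂=-0.078
apply F[23]=+0.422 → step 24: x=-0.064, v=0.221, θ₁=0.021, ω₁=-0.137, θ₂=0.019, ω₂=-0.080
apply F[24]=+0.211 → step 25: x=-0.060, v=0.221, θ₁=0.019, ω₁=-0.131, θ₂=0.018, ω₂=-0.082
apply F[25]=+0.032 → step 26: x=-0.056, v=0.219, θ₁=0.016, ω₁=-0.125, θ₂=0.016, ω₂=-0.082
apply F[26]=-0.118 → step 27: x=-0.051, v=0.216, θ₁=0.014, ω₁=-0.118, θ₂=0.015, ω₂=-0.082
apply F[27]=-0.243 → step 28: x=-0.047, v=0.212, θ₁=0.011, ω₁=-0.111, θ₂=0.013, ω₂=-0.081
apply F[28]=-0.346 → step 29: x=-0.043, v=0.207, θ₁=0.009, ω₁=-0.104, θ₂=0.011, ω₂=-0.079
apply F[29]=-0.431 → step 30: x=-0.039, v=0.202, θ₁=0.007, ω₁=-0.097, θ₂=0.010, ω₂=-0.076
apply F[30]=-0.499 → step 31: x=-0.035, v=0.196, θ₁=0.005, ω₁=-0.089, θ₂=0.008, ω₂=-0.074
apply F[31]=-0.555 → step 32: x=-0.031, v=0.189, θ₁=0.004, ω₁=-0.082, θ₂=0.007, ω₂=-0.070
apply F[32]=-0.597 → step 33: x=-0.027, v=0.182, θ₁=0.002, ω₁=-0.075, θ₂=0.005, ω₂=-0.067
apply F[33]=-0.628 → step 34: x=-0.024, v=0.176, θ₁=0.001, ω₁=-0.069, θ₂=0.004, ω₂=-0.063
apply F[34]=-0.652 → step 35: x=-0.020, v=0.169, θ₁=-0.001, ω₁=-0.063, θ₂=0.003, ω₂=-0.060
apply F[35]=-0.666 → step 36: x=-0.017, v=0.162, θ₁=-0.002, ω₁=-0.057, θ₂=0.002, ω₂=-0.056
apply F[36]=-0.675 → step 37: x=-0.014, v=0.155, θ₁=-0.003, ω₁=-0.051, θ₂=0.001, ω₂=-0.052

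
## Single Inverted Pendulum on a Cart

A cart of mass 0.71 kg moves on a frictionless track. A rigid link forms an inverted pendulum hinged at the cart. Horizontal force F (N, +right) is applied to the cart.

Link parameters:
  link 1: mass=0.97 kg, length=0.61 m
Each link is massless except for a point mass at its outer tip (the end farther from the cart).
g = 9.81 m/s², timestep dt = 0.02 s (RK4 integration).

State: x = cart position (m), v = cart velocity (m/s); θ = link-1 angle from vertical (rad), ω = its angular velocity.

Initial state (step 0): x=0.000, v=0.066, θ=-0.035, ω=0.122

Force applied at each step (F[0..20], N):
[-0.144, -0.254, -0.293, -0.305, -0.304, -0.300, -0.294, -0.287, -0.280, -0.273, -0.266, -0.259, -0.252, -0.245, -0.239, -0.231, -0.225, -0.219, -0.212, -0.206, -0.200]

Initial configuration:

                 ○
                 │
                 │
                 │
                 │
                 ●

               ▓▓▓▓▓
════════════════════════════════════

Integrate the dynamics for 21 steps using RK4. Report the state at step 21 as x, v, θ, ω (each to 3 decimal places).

apply F[0]=-0.144 → step 1: x=0.001, v=0.071, θ=-0.033, ω=0.103
apply F[1]=-0.254 → step 2: x=0.003, v=0.072, θ=-0.031, ω=0.091
apply F[2]=-0.293 → step 3: x=0.004, v=0.072, θ=-0.029, ω=0.081
apply F[3]=-0.305 → step 4: x=0.006, v=0.071, θ=-0.028, ω=0.074
apply F[4]=-0.304 → step 5: x=0.007, v=0.070, θ=-0.026, ω=0.067
apply F[5]=-0.300 → step 6: x=0.008, v=0.068, θ=-0.025, ω=0.062
apply F[6]=-0.294 → step 7: x=0.010, v=0.066, θ=-0.024, ω=0.057
apply F[7]=-0.287 → step 8: x=0.011, v=0.064, θ=-0.023, ω=0.053
apply F[8]=-0.280 → step 9: x=0.012, v=0.062, θ=-0.022, ω=0.049
apply F[9]=-0.273 → step 10: x=0.014, v=0.060, θ=-0.021, ω=0.045
apply F[10]=-0.266 → step 11: x=0.015, v=0.058, θ=-0.020, ω=0.042
apply F[11]=-0.259 → step 12: x=0.016, v=0.056, θ=-0.019, ω=0.040
apply F[12]=-0.252 → step 13: x=0.017, v=0.054, θ=-0.018, ω=0.037
apply F[13]=-0.245 → step 14: x=0.018, v=0.052, θ=-0.017, ω=0.035
apply F[14]=-0.239 → step 15: x=0.019, v=0.050, θ=-0.017, ω=0.033
apply F[15]=-0.231 → step 16: x=0.020, v=0.048, θ=-0.016, ω=0.031
apply F[16]=-0.225 → step 17: x=0.021, v=0.046, θ=-0.016, ω=0.029
apply F[17]=-0.219 → step 18: x=0.022, v=0.044, θ=-0.015, ω=0.028
apply F[18]=-0.212 → step 19: x=0.023, v=0.041, θ=-0.014, ω=0.027
apply F[19]=-0.206 → step 20: x=0.024, v=0.039, θ=-0.014, ω=0.025
apply F[20]=-0.200 → step 21: x=0.024, v=0.037, θ=-0.013, ω=0.024

Answer: x=0.024, v=0.037, θ=-0.013, ω=0.024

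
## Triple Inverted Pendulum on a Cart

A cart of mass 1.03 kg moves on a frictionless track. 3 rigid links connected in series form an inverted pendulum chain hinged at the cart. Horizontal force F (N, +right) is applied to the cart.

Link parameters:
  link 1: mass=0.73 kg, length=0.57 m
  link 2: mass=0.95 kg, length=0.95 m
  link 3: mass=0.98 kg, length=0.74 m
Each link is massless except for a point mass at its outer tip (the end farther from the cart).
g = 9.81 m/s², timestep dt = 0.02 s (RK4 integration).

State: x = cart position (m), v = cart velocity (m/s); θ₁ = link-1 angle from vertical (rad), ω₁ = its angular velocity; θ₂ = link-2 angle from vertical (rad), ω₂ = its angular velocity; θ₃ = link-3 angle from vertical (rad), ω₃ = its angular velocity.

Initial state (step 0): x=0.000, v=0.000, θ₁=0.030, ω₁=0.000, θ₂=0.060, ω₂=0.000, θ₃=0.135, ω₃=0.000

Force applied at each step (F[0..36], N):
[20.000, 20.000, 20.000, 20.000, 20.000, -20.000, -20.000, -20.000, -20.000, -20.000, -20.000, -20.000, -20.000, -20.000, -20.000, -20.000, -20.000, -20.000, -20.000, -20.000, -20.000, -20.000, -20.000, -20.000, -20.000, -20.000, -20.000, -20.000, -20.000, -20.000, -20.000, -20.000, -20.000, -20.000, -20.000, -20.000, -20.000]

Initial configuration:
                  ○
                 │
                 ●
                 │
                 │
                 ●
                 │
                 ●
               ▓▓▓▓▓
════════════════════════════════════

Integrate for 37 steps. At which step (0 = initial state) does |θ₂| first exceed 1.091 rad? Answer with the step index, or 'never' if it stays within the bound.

Answer: 27

Derivation:
apply F[0]=+20.000 → step 1: x=0.004, v=0.374, θ₁=0.023, ω₁=-0.676, θ₂=0.060, ω₂=0.009, θ₃=0.135, ω₃=0.042
apply F[1]=+20.000 → step 2: x=0.015, v=0.755, θ₁=0.003, ω₁=-1.380, θ₂=0.060, ω₂=0.026, θ₃=0.137, ω₃=0.081
apply F[2]=+20.000 → step 3: x=0.034, v=1.148, θ₁=-0.032, ω₁=-2.126, θ₂=0.061, ω₂=0.056, θ₃=0.139, ω₃=0.113
apply F[3]=+20.000 → step 4: x=0.061, v=1.550, θ₁=-0.082, ω₁=-2.900, θ₂=0.063, ω₂=0.091, θ₃=0.141, ω₃=0.133
apply F[4]=+20.000 → step 5: x=0.096, v=1.945, θ₁=-0.148, ω₁=-3.645, θ₂=0.065, ω₂=0.104, θ₃=0.144, ω₃=0.138
apply F[5]=-20.000 → step 6: x=0.131, v=1.605, θ₁=-0.217, ω₁=-3.236, θ₂=0.068, ω₂=0.194, θ₃=0.147, ω₃=0.160
apply F[6]=-20.000 → step 7: x=0.160, v=1.295, θ₁=-0.278, ω₁=-2.963, θ₂=0.073, ω₂=0.332, θ₃=0.150, ω₃=0.185
apply F[7]=-20.000 → step 8: x=0.183, v=1.008, θ₁=-0.336, ω₁=-2.792, θ₂=0.081, ω₂=0.508, θ₃=0.154, ω₃=0.210
apply F[8]=-20.000 → step 9: x=0.201, v=0.735, θ₁=-0.391, ω₁=-2.692, θ₂=0.093, ω₂=0.710, θ₃=0.159, ω₃=0.231
apply F[9]=-20.000 → step 10: x=0.213, v=0.472, θ₁=-0.444, ω₁=-2.638, θ₂=0.110, ω₂=0.930, θ₃=0.163, ω₃=0.247
apply F[10]=-20.000 → step 11: x=0.220, v=0.212, θ₁=-0.496, ω₁=-2.610, θ₂=0.131, ω₂=1.161, θ₃=0.168, ω₃=0.258
apply F[11]=-20.000 → step 12: x=0.221, v=-0.045, θ₁=-0.548, ω₁=-2.593, θ₂=0.156, ω₂=1.399, θ₃=0.174, ω₃=0.264
apply F[12]=-20.000 → step 13: x=0.218, v=-0.304, θ₁=-0.600, ω₁=-2.575, θ₂=0.187, ω₂=1.640, θ₃=0.179, ω₃=0.265
apply F[13]=-20.000 → step 14: x=0.209, v=-0.564, θ₁=-0.651, ω₁=-2.547, θ₂=0.222, ω₂=1.881, θ₃=0.184, ω₃=0.262
apply F[14]=-20.000 → step 15: x=0.195, v=-0.825, θ₁=-0.702, ω₁=-2.504, θ₂=0.262, ω₂=2.122, θ₃=0.189, ω₃=0.258
apply F[15]=-20.000 → step 16: x=0.176, v=-1.086, θ₁=-0.751, ω₁=-2.439, θ₂=0.307, ω₂=2.363, θ₃=0.195, ω₃=0.255
apply F[16]=-20.000 → step 17: x=0.152, v=-1.347, θ₁=-0.799, ω₁=-2.350, θ₂=0.356, ω₂=2.604, θ₃=0.200, ω₃=0.256
apply F[17]=-20.000 → step 18: x=0.122, v=-1.606, θ₁=-0.845, ω₁=-2.231, θ₂=0.411, ω₂=2.847, θ₃=0.205, ω₃=0.263
apply F[18]=-20.000 → step 19: x=0.088, v=-1.860, θ₁=-0.888, ω₁=-2.080, θ₂=0.470, ω₂=3.092, θ₃=0.210, ω₃=0.281
apply F[19]=-20.000 → step 20: x=0.048, v=-2.107, θ₁=-0.928, ω₁=-1.892, θ₂=0.535, ω₂=3.342, θ₃=0.216, ω₃=0.314
apply F[20]=-20.000 → step 21: x=0.003, v=-2.344, θ₁=-0.964, ω₁=-1.663, θ₂=0.604, ω₂=3.598, θ₃=0.223, ω₃=0.368
apply F[21]=-20.000 → step 22: x=-0.046, v=-2.569, θ₁=-0.994, ω₁=-1.390, θ₂=0.678, ω₂=3.861, θ₃=0.231, ω₃=0.449
apply F[22]=-20.000 → step 23: x=-0.099, v=-2.777, θ₁=-1.019, ω₁=-1.069, θ₂=0.758, ω₂=4.132, θ₃=0.241, ω₃=0.565
apply F[23]=-20.000 → step 24: x=-0.157, v=-2.966, θ₁=-1.037, ω₁=-0.699, θ₂=0.844, ω₂=4.411, θ₃=0.254, ω₃=0.724
apply F[24]=-20.000 → step 25: x=-0.218, v=-3.132, θ₁=-1.046, ω₁=-0.278, θ₂=0.935, ω₂=4.697, θ₃=0.270, ω₃=0.936
apply F[25]=-20.000 → step 26: x=-0.282, v=-3.274, θ₁=-1.047, ω₁=0.190, θ₂=1.032, ω₂=4.988, θ₃=0.292, ω₃=1.211
apply F[26]=-20.000 → step 27: x=-0.348, v=-3.388, θ₁=-1.039, ω₁=0.702, θ₂=1.134, ω₂=5.278, θ₃=0.319, ω₃=1.558
apply F[27]=-20.000 → step 28: x=-0.417, v=-3.476, θ₁=-1.019, ω₁=1.249, θ₂=1.243, ω₂=5.564, θ₃=0.355, ω₃=1.984
apply F[28]=-20.000 → step 29: x=-0.487, v=-3.539, θ₁=-0.988, ω₁=1.822, θ₂=1.357, ω₂=5.836, θ₃=0.399, ω₃=2.496
apply F[29]=-20.000 → step 30: x=-0.559, v=-3.580, θ₁=-0.946, ω₁=2.410, θ₂=1.476, ω₂=6.084, θ₃=0.455, ω₃=3.096
apply F[30]=-20.000 → step 31: x=-0.630, v=-3.604, θ₁=-0.892, ω₁=3.006, θ₂=1.600, ω₂=6.297, θ₃=0.524, ω₃=3.782
apply F[31]=-20.000 → step 32: x=-0.703, v=-3.622, θ₁=-0.826, ω₁=3.606, θ₂=1.728, ω₂=6.458, θ₃=0.607, ω₃=4.547
apply F[32]=-20.000 → step 33: x=-0.775, v=-3.645, θ₁=-0.748, ω₁=4.214, θ₂=1.858, ω₂=6.551, θ₃=0.706, ω₃=5.378
apply F[33]=-20.000 → step 34: x=-0.849, v=-3.692, θ₁=-0.657, ω₁=4.847, θ₂=1.989, ω₂=6.553, θ₃=0.822, ω₃=6.253
apply F[34]=-20.000 → step 35: x=-0.923, v=-3.786, θ₁=-0.553, ω₁=5.539, θ₂=2.119, ω₂=6.444, θ₃=0.956, ω₃=7.138
apply F[35]=-20.000 → step 36: x=-1.001, v=-3.955, θ₁=-0.435, ω₁=6.336, θ₂=2.246, ω₂=6.199, θ₃=1.108, ω₃=7.983
apply F[36]=-20.000 → step 37: x=-1.082, v=-4.227, θ₁=-0.299, ω₁=7.270, θ₂=2.366, ω₂=5.788, θ₃=1.275, ω₃=8.709
|θ₂| = 1.134 > 1.091 first at step 27.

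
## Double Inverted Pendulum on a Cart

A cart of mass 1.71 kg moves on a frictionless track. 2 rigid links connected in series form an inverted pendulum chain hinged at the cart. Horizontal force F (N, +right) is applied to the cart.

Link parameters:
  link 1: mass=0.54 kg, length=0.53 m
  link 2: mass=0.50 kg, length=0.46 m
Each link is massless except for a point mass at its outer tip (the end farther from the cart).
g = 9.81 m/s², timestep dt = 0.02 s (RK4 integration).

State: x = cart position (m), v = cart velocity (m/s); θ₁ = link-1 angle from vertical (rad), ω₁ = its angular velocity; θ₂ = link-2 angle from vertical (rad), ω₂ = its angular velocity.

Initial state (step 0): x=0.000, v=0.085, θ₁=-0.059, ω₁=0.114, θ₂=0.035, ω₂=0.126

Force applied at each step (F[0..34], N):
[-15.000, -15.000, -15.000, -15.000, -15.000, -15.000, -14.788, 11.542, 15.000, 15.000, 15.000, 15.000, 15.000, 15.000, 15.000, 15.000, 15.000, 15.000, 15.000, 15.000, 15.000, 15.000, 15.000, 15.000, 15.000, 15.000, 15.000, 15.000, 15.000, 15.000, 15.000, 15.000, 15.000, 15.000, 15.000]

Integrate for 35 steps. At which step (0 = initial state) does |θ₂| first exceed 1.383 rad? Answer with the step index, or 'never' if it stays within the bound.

apply F[0]=-15.000 → step 1: x=0.000, v=-0.083, θ₁=-0.054, ω₁=0.377, θ₂=0.038, ω₂=0.205
apply F[1]=-15.000 → step 2: x=-0.003, v=-0.253, θ₁=-0.044, ω₁=0.647, θ₂=0.043, ω₂=0.281
apply F[2]=-15.000 → step 3: x=-0.010, v=-0.424, θ₁=-0.028, ω₁=0.928, θ₂=0.049, ω₂=0.348
apply F[3]=-15.000 → step 4: x=-0.020, v=-0.597, θ₁=-0.007, ω₁=1.226, θ₂=0.057, ω₂=0.403
apply F[4]=-15.000 → step 5: x=-0.034, v=-0.774, θ₁=0.021, ω₁=1.544, θ₂=0.065, ω₂=0.443
apply F[5]=-15.000 → step 6: x=-0.051, v=-0.952, θ₁=0.055, ω₁=1.887, θ₂=0.075, ω₂=0.464
apply F[6]=-14.788 → step 7: x=-0.072, v=-1.132, θ₁=0.097, ω₁=2.251, θ₂=0.084, ω₂=0.466
apply F[7]=+11.542 → step 8: x=-0.094, v=-1.008, θ₁=0.140, ω₁=2.071, θ₂=0.093, ω₂=0.446
apply F[8]=+15.000 → step 9: x=-0.112, v=-0.850, θ₁=0.179, ω₁=1.854, θ₂=0.102, ω₂=0.400
apply F[9]=+15.000 → step 10: x=-0.128, v=-0.697, θ₁=0.214, ω₁=1.673, θ₂=0.109, ω₂=0.328
apply F[10]=+15.000 → step 11: x=-0.140, v=-0.548, θ₁=0.246, ω₁=1.525, θ₂=0.115, ω₂=0.232
apply F[11]=+15.000 → step 12: x=-0.149, v=-0.404, θ₁=0.275, ω₁=1.408, θ₂=0.118, ω₂=0.111
apply F[12]=+15.000 → step 13: x=-0.156, v=-0.264, θ₁=0.303, ω₁=1.319, θ₂=0.119, ω₂=-0.033
apply F[13]=+15.000 → step 14: x=-0.160, v=-0.127, θ₁=0.328, ω₁=1.257, θ₂=0.117, ω₂=-0.201
apply F[14]=+15.000 → step 15: x=-0.161, v=0.007, θ₁=0.353, ω₁=1.220, θ₂=0.111, ω₂=-0.392
apply F[15]=+15.000 → step 16: x=-0.160, v=0.139, θ₁=0.377, ω₁=1.207, θ₂=0.101, ω₂=-0.608
apply F[16]=+15.000 → step 17: x=-0.156, v=0.269, θ₁=0.401, ω₁=1.215, θ₂=0.086, ω₂=-0.849
apply F[17]=+15.000 → step 18: x=-0.149, v=0.397, θ₁=0.426, ω₁=1.244, θ₂=0.067, ω₂=-1.115
apply F[18]=+15.000 → step 19: x=-0.140, v=0.525, θ₁=0.451, ω₁=1.290, θ₂=0.041, ω₂=-1.404
apply F[19]=+15.000 → step 20: x=-0.128, v=0.653, θ₁=0.478, ω₁=1.349, θ₂=0.010, ω₂=-1.715
apply F[20]=+15.000 → step 21: x=-0.114, v=0.781, θ₁=0.505, ω₁=1.417, θ₂=-0.027, ω₂=-2.044
apply F[21]=+15.000 → step 22: x=-0.097, v=0.910, θ₁=0.534, ω₁=1.488, θ₂=-0.072, ω₂=-2.389
apply F[22]=+15.000 → step 23: x=-0.077, v=1.041, θ₁=0.565, ω₁=1.556, θ₂=-0.123, ω₂=-2.743
apply F[23]=+15.000 → step 24: x=-0.055, v=1.173, θ₁=0.597, ω₁=1.614, θ₂=-0.181, ω₂=-3.103
apply F[24]=+15.000 → step 25: x=-0.030, v=1.308, θ₁=0.629, ω₁=1.656, θ₂=-0.247, ω₂=-3.466
apply F[25]=+15.000 → step 26: x=-0.003, v=1.443, θ₁=0.663, ω₁=1.676, θ₂=-0.320, ω₂=-3.831
apply F[26]=+15.000 → step 27: x=0.027, v=1.579, θ₁=0.696, ω₁=1.671, θ₂=-0.400, ω₂=-4.200
apply F[27]=+15.000 → step 28: x=0.060, v=1.716, θ₁=0.729, ω₁=1.634, θ₂=-0.488, ω₂=-4.576
apply F[28]=+15.000 → step 29: x=0.096, v=1.851, θ₁=0.761, ω₁=1.562, θ₂=-0.583, ω₂=-4.966
apply F[29]=+15.000 → step 30: x=0.134, v=1.984, θ₁=0.792, ω₁=1.450, θ₂=-0.687, ω₂=-5.380
apply F[30]=+15.000 → step 31: x=0.175, v=2.112, θ₁=0.819, ω₁=1.291, θ₂=-0.799, ω₂=-5.826
apply F[31]=+15.000 → step 32: x=0.219, v=2.234, θ₁=0.843, ω₁=1.080, θ₂=-0.920, ω₂=-6.320
apply F[32]=+15.000 → step 33: x=0.265, v=2.347, θ₁=0.862, ω₁=0.808, θ₂=-1.052, ω₂=-6.874
apply F[33]=+15.000 → step 34: x=0.313, v=2.446, θ₁=0.875, ω₁=0.471, θ₂=-1.196, ω₂=-7.502
apply F[34]=+15.000 → step 35: x=0.362, v=2.526, θ₁=0.880, ω₁=0.067, θ₂=-1.353, ω₂=-8.214
max |θ₂| = 1.353 ≤ 1.383 over all 36 states.

Answer: never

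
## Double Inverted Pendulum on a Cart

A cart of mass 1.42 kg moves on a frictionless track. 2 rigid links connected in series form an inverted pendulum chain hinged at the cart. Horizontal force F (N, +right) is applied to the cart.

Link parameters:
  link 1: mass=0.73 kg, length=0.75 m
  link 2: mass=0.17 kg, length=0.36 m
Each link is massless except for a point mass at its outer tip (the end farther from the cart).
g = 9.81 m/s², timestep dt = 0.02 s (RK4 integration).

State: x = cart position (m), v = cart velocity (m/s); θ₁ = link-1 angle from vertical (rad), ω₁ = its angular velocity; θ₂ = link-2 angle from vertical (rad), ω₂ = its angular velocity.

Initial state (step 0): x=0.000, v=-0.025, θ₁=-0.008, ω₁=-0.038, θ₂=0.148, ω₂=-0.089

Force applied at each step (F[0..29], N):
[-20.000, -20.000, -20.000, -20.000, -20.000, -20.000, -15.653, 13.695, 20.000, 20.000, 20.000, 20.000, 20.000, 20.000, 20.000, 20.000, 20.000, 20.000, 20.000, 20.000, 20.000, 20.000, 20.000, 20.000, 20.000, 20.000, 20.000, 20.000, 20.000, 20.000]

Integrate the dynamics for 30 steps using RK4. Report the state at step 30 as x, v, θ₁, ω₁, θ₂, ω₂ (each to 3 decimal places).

Answer: x=0.106, v=2.922, θ₁=0.575, ω₁=-0.346, θ₂=-0.851, ω₂=-7.692

Derivation:
apply F[0]=-20.000 → step 1: x=-0.003, v=-0.306, θ₁=-0.005, ω₁=0.325, θ₂=0.147, ω₂=0.015
apply F[1]=-20.000 → step 2: x=-0.012, v=-0.587, θ₁=0.005, ω₁=0.692, θ₂=0.149, ω₂=0.112
apply F[2]=-20.000 → step 3: x=-0.027, v=-0.871, θ₁=0.023, ω₁=1.065, θ₂=0.152, ω₂=0.196
apply F[3]=-20.000 → step 4: x=-0.047, v=-1.156, θ₁=0.048, ω₁=1.448, θ₂=0.156, ω₂=0.262
apply F[4]=-20.000 → step 5: x=-0.073, v=-1.443, θ₁=0.081, ω₁=1.843, θ₂=0.162, ω₂=0.307
apply F[5]=-20.000 → step 6: x=-0.105, v=-1.731, θ₁=0.122, ω₁=2.249, θ₂=0.168, ω₂=0.330
apply F[6]=-15.653 → step 7: x=-0.142, v=-1.958, θ₁=0.170, ω₁=2.586, θ₂=0.175, ω₂=0.337
apply F[7]=+13.695 → step 8: x=-0.179, v=-1.782, θ₁=0.220, ω₁=2.407, θ₂=0.182, ω₂=0.329
apply F[8]=+20.000 → step 9: x=-0.212, v=-1.527, θ₁=0.265, ω₁=2.143, θ₂=0.188, ω₂=0.294
apply F[9]=+20.000 → step 10: x=-0.240, v=-1.280, θ₁=0.306, ω₁=1.907, θ₂=0.193, ω₂=0.231
apply F[10]=+20.000 → step 11: x=-0.263, v=-1.041, θ₁=0.342, ω₁=1.696, θ₂=0.197, ω₂=0.137
apply F[11]=+20.000 → step 12: x=-0.282, v=-0.809, θ₁=0.374, ω₁=1.510, θ₂=0.199, ω₂=0.014
apply F[12]=+20.000 → step 13: x=-0.296, v=-0.584, θ₁=0.402, ω₁=1.344, θ₂=0.197, ω₂=-0.137
apply F[13]=+20.000 → step 14: x=-0.305, v=-0.364, θ₁=0.428, ω₁=1.197, θ₂=0.193, ω₂=-0.317
apply F[14]=+20.000 → step 15: x=-0.310, v=-0.149, θ₁=0.450, ω₁=1.066, θ₂=0.185, ω₂=-0.526
apply F[15]=+20.000 → step 16: x=-0.311, v=0.063, θ₁=0.470, ω₁=0.951, θ₂=0.172, ω₂=-0.764
apply F[16]=+20.000 → step 17: x=-0.308, v=0.271, θ₁=0.488, ω₁=0.848, θ₂=0.154, ω₂=-1.031
apply F[17]=+20.000 → step 18: x=-0.300, v=0.477, θ₁=0.504, ω₁=0.756, θ₂=0.130, ω₂=-1.330
apply F[18]=+20.000 → step 19: x=-0.289, v=0.680, θ₁=0.519, ω₁=0.673, θ₂=0.100, ω₂=-1.662
apply F[19]=+20.000 → step 20: x=-0.273, v=0.883, θ₁=0.531, ω₁=0.598, θ₂=0.064, ω₂=-2.029
apply F[20]=+20.000 → step 21: x=-0.254, v=1.084, θ₁=0.542, ω₁=0.529, θ₂=0.019, ω₂=-2.432
apply F[21]=+20.000 → step 22: x=-0.230, v=1.285, θ₁=0.552, ω₁=0.464, θ₂=-0.034, ω₂=-2.873
apply F[22]=+20.000 → step 23: x=-0.202, v=1.486, θ₁=0.561, ω₁=0.399, θ₂=-0.096, ω₂=-3.352
apply F[23]=+20.000 → step 24: x=-0.170, v=1.688, θ₁=0.568, ω₁=0.333, θ₂=-0.168, ω₂=-3.869
apply F[24]=+20.000 → step 25: x=-0.135, v=1.891, θ₁=0.574, ω₁=0.261, θ₂=-0.251, ω₂=-4.424
apply F[25]=+20.000 → step 26: x=-0.095, v=2.095, θ₁=0.579, ω₁=0.179, θ₂=-0.346, ω₂=-5.014
apply F[26]=+20.000 → step 27: x=-0.051, v=2.300, θ₁=0.581, ω₁=0.082, θ₂=-0.452, ω₂=-5.637
apply F[27]=+20.000 → step 28: x=-0.003, v=2.507, θ₁=0.582, ω₁=-0.034, θ₂=-0.571, ω₂=-6.293
apply F[28]=+20.000 → step 29: x=0.049, v=2.714, θ₁=0.580, ω₁=-0.175, θ₂=-0.704, ω₂=-6.978
apply F[29]=+20.000 → step 30: x=0.106, v=2.922, θ₁=0.575, ω₁=-0.346, θ₂=-0.851, ω₂=-7.692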